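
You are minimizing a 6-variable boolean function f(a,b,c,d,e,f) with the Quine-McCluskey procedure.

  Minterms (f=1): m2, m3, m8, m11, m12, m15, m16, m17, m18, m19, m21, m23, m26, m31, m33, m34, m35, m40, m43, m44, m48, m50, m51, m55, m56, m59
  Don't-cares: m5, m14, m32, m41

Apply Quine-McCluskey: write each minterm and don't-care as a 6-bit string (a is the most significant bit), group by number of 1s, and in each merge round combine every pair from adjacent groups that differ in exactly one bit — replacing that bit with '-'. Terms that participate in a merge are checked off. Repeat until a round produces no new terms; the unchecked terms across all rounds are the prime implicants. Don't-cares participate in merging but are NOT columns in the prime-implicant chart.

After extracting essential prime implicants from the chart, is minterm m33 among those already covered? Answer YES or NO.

[col 0] 000010*, 000011*, 000101*, 001000*, 001011*, 001100*, 001110*, 001111*, 010000*, 010001*, 010010*, 010011*, 010101*, 010111*, 011010*, 011111*, 100000*, 100001*, 100010*, 100011*, 101000*, 101001*, 101011*, 101100*, 110000*, 110010*, 110011*, 110111*, 111000*, 111011*
[col 1] -00010*, -00011*, -01000*, -01011*, -01100*, -10000*, -10010*, -10011*, -10111*, 0-0010*, 0-0011*, 0-0101, 0-1111, 00-011*, 00001-*, 001-00*, 001-11, 0011-0, 00111-, 01-010, 01-111, 010-01*, 010-11*, 0100-0*, 0100-1*, 01000-*, 01001-*, 0101-1*, 1-0000*, 1-0010*, 1-0011*, 1-1000*, 1-1011*, 10-000*, 10-001*, 10-011*, 1000-0*, 1000-1*, 10000-*, 10001-*, 101-00*, 1010-1*, 10100-*, 11-000*, 11-011*, 110-11*, 1100-0*, 11001-*
[col 2] --0010*, --0011*, -0-011, -0001-*, -01-00, -10-11, -100-0, -1001-*, 0-001-*, 010--1, 0100--, 1--000, 1--011, 1-00-0, 1-001-*, 10-0-1, 10-00-, 1000--
[col 3] --001-
Prime implicants: --001-, -0-011, -01-00, -10-11, -100-0, 0-0101, 0-1111, 001-11, 0011-0, 00111-, 01-010, 01-111, 010--1, 0100--, 1--000, 1--011, 1-00-0, 10-0-1, 10-00-, 1000--
PI chart (minterm → PIs covering it):
  2 | --001-  (sole → essential)
  3 | --001-,-0-011
  8 | -01-00  (sole → essential)
  11 | -0-011,001-11
  12 | -01-00,0011-0
  15 | 0-1111,001-11,00111-
  16 | -100-0,0100--
  17 | 010--1,0100--
  18 | --001-,-100-0,01-010,0100--
  19 | --001-,-10-11,010--1,0100--
  21 | 0-0101,010--1
  23 | -10-11,01-111,010--1
  26 | 01-010  (sole → essential)
  31 | 0-1111,01-111
  33 | 10-0-1,10-00-,1000--
  34 | --001-,1-00-0,1000--
  35 | --001-,-0-011,1--011,10-0-1,1000--
  40 | -01-00,1--000,10-00-
  43 | -0-011,1--011,10-0-1
  44 | -01-00  (sole → essential)
  48 | -100-0,1--000,1-00-0
  50 | --001-,-100-0,1-00-0
  51 | --001-,-10-11,1--011
  55 | -10-11  (sole → essential)
  56 | 1--000  (sole → essential)
  59 | 1--011  (sole → essential)
Essential prime implicants: --001-, -01-00, -10-11, 01-010, 1--000, 1--011

NO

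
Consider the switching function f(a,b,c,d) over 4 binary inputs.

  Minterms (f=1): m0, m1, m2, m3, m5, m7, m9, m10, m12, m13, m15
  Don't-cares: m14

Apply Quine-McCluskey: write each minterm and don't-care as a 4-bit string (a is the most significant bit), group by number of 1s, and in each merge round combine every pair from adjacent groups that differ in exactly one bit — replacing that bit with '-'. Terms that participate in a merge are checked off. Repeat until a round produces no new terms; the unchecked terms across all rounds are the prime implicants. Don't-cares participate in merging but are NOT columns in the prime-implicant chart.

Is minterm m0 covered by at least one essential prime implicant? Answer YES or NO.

Round 0: 0000✓ 0001✓ 0010✓ 0011✓ 0101✓ 0111✓ 1001✓ 1010✓ 1100✓ 1101✓ 1110✓ 1111✓
Round 1: -001✓ -010 -101✓ -111✓ 0-01✓ 0-11✓ 00-0✓ 00-1✓ 000-✓ 001-✓ 01-1✓ 1-01✓ 1-10 11-0✓ 11-1✓ 110-✓ 111-✓
Round 2: --01 -1-1 0--1 00-- 11--
PIs = {--01, -010, -1-1, 0--1, 00--, 1-10, 11--}
Coverage chart:
  m0: 00-- ←essential
  m1: --01,0--1,00--
  m2: -010,00--
  m3: 0--1,00--
  m5: --01,-1-1,0--1
  m7: -1-1,0--1
  m9: --01 ←essential
  m10: -010,1-10
  m12: 11-- ←essential
  m13: --01,-1-1,11--
  m15: -1-1,11--
Essential: --01, 00--, 11--

YES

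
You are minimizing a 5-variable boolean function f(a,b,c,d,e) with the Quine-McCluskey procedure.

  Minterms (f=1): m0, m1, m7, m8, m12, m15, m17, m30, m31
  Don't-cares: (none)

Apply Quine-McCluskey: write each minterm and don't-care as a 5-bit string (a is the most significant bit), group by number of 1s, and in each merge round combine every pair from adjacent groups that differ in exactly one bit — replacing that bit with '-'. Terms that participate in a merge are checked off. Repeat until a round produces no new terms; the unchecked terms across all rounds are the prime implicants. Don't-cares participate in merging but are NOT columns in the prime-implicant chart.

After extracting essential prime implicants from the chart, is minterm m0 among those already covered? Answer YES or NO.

NO

size-2^0 implicants → 00000(✓)  00001(✓)  00111(✓)  01000(✓)  01100(✓)  01111(✓)  10001(✓)  11110(✓)  11111(✓)
size-2^1 implicants → -0001  -1111  0-000  0-111  0000-  01-00  1111-
Unchecked terms (primes): -0001, -1111, 0-000, 0-111, 0000-, 01-00, 1111-
Minterm coverage:
  m0 ⊆ 0-000,0000-
  m1 ⊆ -0001,0000-
  m7 ⊆ 0-111 [E]
  m8 ⊆ 0-000,01-00
  m12 ⊆ 01-00 [E]
  m15 ⊆ -1111,0-111
  m17 ⊆ -0001 [E]
  m30 ⊆ 1111- [E]
  m31 ⊆ -1111,1111-
E = {-0001, 0-111, 01-00, 1111-}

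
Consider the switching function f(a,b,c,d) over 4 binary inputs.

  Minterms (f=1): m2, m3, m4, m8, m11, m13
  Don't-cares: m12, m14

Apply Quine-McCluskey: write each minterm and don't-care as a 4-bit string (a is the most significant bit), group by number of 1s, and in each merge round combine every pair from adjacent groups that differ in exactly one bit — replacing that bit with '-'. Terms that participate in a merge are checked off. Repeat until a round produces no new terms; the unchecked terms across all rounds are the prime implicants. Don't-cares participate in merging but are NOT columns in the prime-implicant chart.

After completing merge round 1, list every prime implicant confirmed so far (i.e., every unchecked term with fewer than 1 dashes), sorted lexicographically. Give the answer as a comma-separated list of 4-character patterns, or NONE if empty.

Round 0: 0010✓ 0011✓ 0100✓ 1000✓ 1011✓ 1100✓ 1101✓ 1110✓
Round 1: -011 -100 001- 1-00 11-0 110-
PIs = {-011, -100, 001-, 1-00, 11-0, 110-}

NONE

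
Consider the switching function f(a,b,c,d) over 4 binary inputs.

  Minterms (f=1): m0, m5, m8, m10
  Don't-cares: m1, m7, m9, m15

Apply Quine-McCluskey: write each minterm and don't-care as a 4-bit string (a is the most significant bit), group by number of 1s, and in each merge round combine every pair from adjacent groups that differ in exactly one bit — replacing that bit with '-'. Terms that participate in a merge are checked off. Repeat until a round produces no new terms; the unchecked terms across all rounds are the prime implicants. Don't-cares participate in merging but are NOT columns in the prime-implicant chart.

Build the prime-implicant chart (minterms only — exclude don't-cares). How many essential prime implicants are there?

2

Round 0: 0000✓ 0001✓ 0101✓ 0111✓ 1000✓ 1001✓ 1010✓ 1111✓
Round 1: -000✓ -001✓ -111 0-01 000-✓ 01-1 10-0 100-✓
Round 2: -00-
PIs = {-00-, -111, 0-01, 01-1, 10-0}
Coverage chart:
  m0: -00- ←essential
  m5: 0-01,01-1
  m8: -00-,10-0
  m10: 10-0 ←essential
Essential: -00-, 10-0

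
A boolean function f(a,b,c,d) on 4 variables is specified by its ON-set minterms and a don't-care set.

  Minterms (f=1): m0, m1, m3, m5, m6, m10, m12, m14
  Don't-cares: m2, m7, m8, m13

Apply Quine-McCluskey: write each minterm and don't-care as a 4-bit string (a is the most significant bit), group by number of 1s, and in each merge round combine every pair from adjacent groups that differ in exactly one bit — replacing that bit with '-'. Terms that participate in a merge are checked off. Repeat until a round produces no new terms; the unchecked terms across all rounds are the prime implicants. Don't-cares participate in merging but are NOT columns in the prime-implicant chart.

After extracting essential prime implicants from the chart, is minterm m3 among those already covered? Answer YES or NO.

NO

Round 0: 0000✓ 0001✓ 0010✓ 0011✓ 0101✓ 0110✓ 0111✓ 1000✓ 1010✓ 1100✓ 1101✓ 1110✓
Round 1: -000✓ -010✓ -101 -110✓ 0-01✓ 0-10✓ 0-11✓ 00-0✓ 00-1✓ 000-✓ 001-✓ 01-1✓ 011-✓ 1-00✓ 1-10✓ 10-0✓ 11-0✓ 110-
Round 2: --10 -0-0 0--1 0-1- 00-- 1--0
PIs = {--10, -0-0, -101, 0--1, 0-1-, 00--, 1--0, 110-}
Coverage chart:
  m0: -0-0,00--
  m1: 0--1,00--
  m3: 0--1,0-1-,00--
  m5: -101,0--1
  m6: --10,0-1-
  m10: --10,-0-0,1--0
  m12: 1--0,110-
  m14: --10,1--0
(no essential prime implicants)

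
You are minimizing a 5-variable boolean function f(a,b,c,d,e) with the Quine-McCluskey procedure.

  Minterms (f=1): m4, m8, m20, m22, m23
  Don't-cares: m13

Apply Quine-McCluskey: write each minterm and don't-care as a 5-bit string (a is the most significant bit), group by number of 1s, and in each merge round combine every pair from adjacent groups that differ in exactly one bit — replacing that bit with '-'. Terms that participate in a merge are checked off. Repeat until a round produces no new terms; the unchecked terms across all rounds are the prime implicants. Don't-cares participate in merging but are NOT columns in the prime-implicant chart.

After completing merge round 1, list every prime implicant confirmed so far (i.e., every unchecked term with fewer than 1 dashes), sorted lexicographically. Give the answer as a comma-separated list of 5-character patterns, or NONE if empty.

size-2^0 implicants → 00100(✓)  01000  01101  10100(✓)  10110(✓)  10111(✓)
size-2^1 implicants → -0100  101-0  1011-
Unchecked terms (primes): -0100, 01000, 01101, 101-0, 1011-

01000, 01101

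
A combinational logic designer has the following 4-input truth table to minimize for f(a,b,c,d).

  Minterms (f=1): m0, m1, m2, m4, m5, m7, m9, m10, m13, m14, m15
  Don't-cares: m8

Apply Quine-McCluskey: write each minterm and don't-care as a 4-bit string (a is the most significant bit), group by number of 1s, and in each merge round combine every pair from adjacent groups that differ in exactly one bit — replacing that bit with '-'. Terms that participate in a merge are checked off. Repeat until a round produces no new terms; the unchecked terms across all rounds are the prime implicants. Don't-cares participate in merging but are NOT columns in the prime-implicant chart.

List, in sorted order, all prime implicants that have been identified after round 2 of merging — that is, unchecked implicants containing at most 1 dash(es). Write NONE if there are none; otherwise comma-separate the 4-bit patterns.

Round 0: 0000✓ 0001✓ 0010✓ 0100✓ 0101✓ 0111✓ 1000✓ 1001✓ 1010✓ 1101✓ 1110✓ 1111✓
Round 1: -000✓ -001✓ -010✓ -101✓ -111✓ 0-00✓ 0-01✓ 00-0✓ 000-✓ 01-1✓ 010-✓ 1-01✓ 1-10 10-0✓ 100-✓ 11-1✓ 111-
Round 2: --01 -0-0 -00- -1-1 0-0-
PIs = {--01, -0-0, -00-, -1-1, 0-0-, 1-10, 111-}

1-10, 111-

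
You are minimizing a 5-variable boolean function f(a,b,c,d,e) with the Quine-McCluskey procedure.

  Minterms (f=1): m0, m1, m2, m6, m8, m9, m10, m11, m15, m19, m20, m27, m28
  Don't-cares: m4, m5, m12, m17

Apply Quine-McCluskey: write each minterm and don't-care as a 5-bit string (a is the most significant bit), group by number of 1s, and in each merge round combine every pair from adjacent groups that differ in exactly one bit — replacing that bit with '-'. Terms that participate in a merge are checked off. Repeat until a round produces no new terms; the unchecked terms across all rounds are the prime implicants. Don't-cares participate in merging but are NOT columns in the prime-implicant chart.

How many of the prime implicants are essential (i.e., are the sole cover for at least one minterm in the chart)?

3

[col 0] 00000*, 00001*, 00010*, 00100*, 00101*, 00110*, 01000*, 01001*, 01010*, 01011*, 01100*, 01111*, 10001*, 10011*, 10100*, 11011*, 11100*
[col 1] -0001, -0100*, -1011, -1100*, 0-000*, 0-001*, 0-010*, 0-100*, 00-00*, 00-01*, 00-10*, 000-0*, 0000-*, 001-0*, 0010-*, 01-00*, 01-11, 010-0*, 010-1*, 0100-*, 0101-*, 1-011, 1-100*, 100-1
[col 2] --100, 0--00, 0-0-0, 0-00-, 00--0, 00-0-, 010--
Prime implicants: --100, -0001, -1011, 0--00, 0-0-0, 0-00-, 00--0, 00-0-, 01-11, 010--, 1-011, 100-1
PI chart (minterm → PIs covering it):
  0 | 0--00,0-0-0,0-00-,00--0,00-0-
  1 | -0001,0-00-,00-0-
  2 | 0-0-0,00--0
  6 | 00--0  (sole → essential)
  8 | 0--00,0-0-0,0-00-,010--
  9 | 0-00-,010--
  10 | 0-0-0,010--
  11 | -1011,01-11,010--
  15 | 01-11  (sole → essential)
  19 | 1-011,100-1
  20 | --100  (sole → essential)
  27 | -1011,1-011
  28 | --100  (sole → essential)
Essential prime implicants: --100, 00--0, 01-11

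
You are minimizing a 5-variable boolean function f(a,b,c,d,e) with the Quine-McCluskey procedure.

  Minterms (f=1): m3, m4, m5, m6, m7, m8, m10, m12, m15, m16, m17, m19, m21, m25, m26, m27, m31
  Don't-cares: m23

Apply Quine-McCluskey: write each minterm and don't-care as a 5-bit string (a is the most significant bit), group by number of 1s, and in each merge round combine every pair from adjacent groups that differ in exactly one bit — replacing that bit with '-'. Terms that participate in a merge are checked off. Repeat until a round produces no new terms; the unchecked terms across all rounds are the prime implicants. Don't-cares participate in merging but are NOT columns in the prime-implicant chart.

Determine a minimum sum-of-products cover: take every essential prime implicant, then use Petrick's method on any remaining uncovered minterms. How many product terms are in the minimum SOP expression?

8

Round 0: 00011✓ 00100✓ 00101✓ 00110✓ 00111✓ 01000✓ 01010✓ 01100✓ 01111✓ 10000✓ 10001✓ 10011✓ 10101✓ 10111✓ 11001✓ 11010✓ 11011✓ 11111✓
Round 1: -0011✓ -0101✓ -0111✓ -1010 -1111✓ 0-100 0-111✓ 00-11✓ 001-0✓ 001-1✓ 0010-✓ 0011-✓ 01-00 010-0 1-001✓ 1-011✓ 1-111✓ 10-01✓ 10-11✓ 100-1✓ 1000- 101-1✓ 11-11✓ 110-1✓ 1101-
Round 2: --111 -0-11 -01-1 001-- 1--11 1-0-1 10--1
PIs = {--111, -0-11, -01-1, -1010, 0-100, 001--, 01-00, 010-0, 1--11, 1-0-1, 10--1, 1000-, 1101-}
Coverage chart:
  m3: -0-11 ←essential
  m4: 0-100,001--
  m5: -01-1,001--
  m6: 001-- ←essential
  m7: --111,-0-11,-01-1,001--
  m8: 01-00,010-0
  m10: -1010,010-0
  m12: 0-100,01-00
  m15: --111 ←essential
  m16: 1000- ←essential
  m17: 1-0-1,10--1,1000-
  m19: -0-11,1--11,1-0-1,10--1
  m21: -01-1,10--1
  m25: 1-0-1 ←essential
  m26: -1010,1101-
  m27: 1--11,1-0-1,1101-
  m31: --111,1--11
Essential: --111, -0-11, 001--, 1-0-1, 1000-
Petrick residual → -01-1, -1010, 01-00
Min cover (8 terms): cde + b'de + b'ce + bc'de' + a'b'c + a'bd'e' + ac'e + ab'c'd'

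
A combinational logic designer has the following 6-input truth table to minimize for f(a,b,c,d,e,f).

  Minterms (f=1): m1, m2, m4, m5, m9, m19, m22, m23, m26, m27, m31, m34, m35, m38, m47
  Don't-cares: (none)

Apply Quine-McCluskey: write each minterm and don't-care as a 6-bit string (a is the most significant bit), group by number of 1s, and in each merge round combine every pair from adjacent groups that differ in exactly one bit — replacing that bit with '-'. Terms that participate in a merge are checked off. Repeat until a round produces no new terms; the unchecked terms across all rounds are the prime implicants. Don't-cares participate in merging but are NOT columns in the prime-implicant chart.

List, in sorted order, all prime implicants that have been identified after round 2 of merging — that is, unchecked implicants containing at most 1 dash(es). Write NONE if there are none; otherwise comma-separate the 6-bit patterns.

-00010, 00-001, 000-01, 00010-, 01011-, 01101-, 100-10, 10001-, 101111

Round 0: 000001✓ 000010✓ 000100✓ 000101✓ 001001✓ 010011✓ 010110✓ 010111✓ 011010✓ 011011✓ 011111✓ 100010✓ 100011✓ 100110✓ 101111
Round 1: -00010 00-001 000-01 00010- 01-011✓ 01-111✓ 010-11✓ 01011- 011-11✓ 01101- 100-10 10001-
Round 2: 01--11
PIs = {-00010, 00-001, 000-01, 00010-, 01--11, 01011-, 01101-, 100-10, 10001-, 101111}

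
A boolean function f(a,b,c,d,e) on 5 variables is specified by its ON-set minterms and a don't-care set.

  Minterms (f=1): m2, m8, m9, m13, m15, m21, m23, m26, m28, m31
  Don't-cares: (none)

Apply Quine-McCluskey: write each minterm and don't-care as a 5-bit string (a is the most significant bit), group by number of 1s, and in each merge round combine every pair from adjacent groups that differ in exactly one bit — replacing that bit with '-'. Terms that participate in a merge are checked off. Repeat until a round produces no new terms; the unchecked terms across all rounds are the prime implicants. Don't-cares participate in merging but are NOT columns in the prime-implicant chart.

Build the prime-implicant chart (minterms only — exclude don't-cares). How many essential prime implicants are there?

[col 0] 00010, 01000*, 01001*, 01101*, 01111*, 10101*, 10111*, 11010, 11100, 11111*
[col 1] -1111, 01-01, 0100-, 011-1, 1-111, 101-1
Prime implicants: -1111, 00010, 01-01, 0100-, 011-1, 1-111, 101-1, 11010, 11100
PI chart (minterm → PIs covering it):
  2 | 00010  (sole → essential)
  8 | 0100-  (sole → essential)
  9 | 01-01,0100-
  13 | 01-01,011-1
  15 | -1111,011-1
  21 | 101-1  (sole → essential)
  23 | 1-111,101-1
  26 | 11010  (sole → essential)
  28 | 11100  (sole → essential)
  31 | -1111,1-111
Essential prime implicants: 00010, 0100-, 101-1, 11010, 11100

5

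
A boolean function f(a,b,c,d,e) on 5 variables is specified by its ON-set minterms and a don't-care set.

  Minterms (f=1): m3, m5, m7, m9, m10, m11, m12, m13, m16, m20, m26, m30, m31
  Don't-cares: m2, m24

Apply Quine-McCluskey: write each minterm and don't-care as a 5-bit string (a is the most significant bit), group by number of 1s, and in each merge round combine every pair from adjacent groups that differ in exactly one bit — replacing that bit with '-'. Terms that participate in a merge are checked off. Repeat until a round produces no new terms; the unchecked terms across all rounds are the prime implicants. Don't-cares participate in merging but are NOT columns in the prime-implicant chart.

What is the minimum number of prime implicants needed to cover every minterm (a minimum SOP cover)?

7

[col 0] 00010*, 00011*, 00101*, 00111*, 01001*, 01010*, 01011*, 01100*, 01101*, 10000*, 10100*, 11000*, 11010*, 11110*, 11111*
[col 1] -1010, 0-010*, 0-011*, 0-101, 00-11, 0001-*, 001-1, 01-01, 010-1, 0101-*, 0110-, 1-000, 10-00, 11-10, 110-0, 1111-
[col 2] 0-01-
Prime implicants: -1010, 0-01-, 0-101, 00-11, 001-1, 01-01, 010-1, 0110-, 1-000, 10-00, 11-10, 110-0, 1111-
PI chart (minterm → PIs covering it):
  3 | 0-01-,00-11
  5 | 0-101,001-1
  7 | 00-11,001-1
  9 | 01-01,010-1
  10 | -1010,0-01-
  11 | 0-01-,010-1
  12 | 0110-  (sole → essential)
  13 | 0-101,01-01,0110-
  16 | 1-000,10-00
  20 | 10-00  (sole → essential)
  26 | -1010,11-10,110-0
  30 | 11-10,1111-
  31 | 1111-  (sole → essential)
Essential prime implicants: 0110-, 10-00, 1111-
Petrick residual → -1010, 0-01-, 001-1, 01-01
Minimum SOP uses 7 PIs: bc'de' + a'c'd + a'b'ce + a'bd'e + a'bcd' + ab'd'e' + abcd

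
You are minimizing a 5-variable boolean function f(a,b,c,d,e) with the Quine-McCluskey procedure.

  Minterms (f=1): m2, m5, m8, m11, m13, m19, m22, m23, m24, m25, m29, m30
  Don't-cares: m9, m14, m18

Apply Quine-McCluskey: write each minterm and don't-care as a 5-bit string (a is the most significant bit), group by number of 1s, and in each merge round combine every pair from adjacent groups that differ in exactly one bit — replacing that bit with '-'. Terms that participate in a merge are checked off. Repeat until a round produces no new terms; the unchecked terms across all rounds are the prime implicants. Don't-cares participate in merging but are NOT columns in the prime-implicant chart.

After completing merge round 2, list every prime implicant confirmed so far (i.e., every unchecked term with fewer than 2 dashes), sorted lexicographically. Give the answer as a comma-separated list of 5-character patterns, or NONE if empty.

Round 0: 00010✓ 00101✓ 01000✓ 01001✓ 01011✓ 01101✓ 01110✓ 10010✓ 10011✓ 10110✓ 10111✓ 11000✓ 11001✓ 11101✓ 11110✓
Round 1: -0010 -1000✓ -1001✓ -1101✓ -1110 0-101 01-01✓ 010-1 0100-✓ 1-110 10-10✓ 10-11✓ 1001-✓ 1011-✓ 11-01✓ 1100-✓
Round 2: -1-01 -100- 10-1-
PIs = {-0010, -1-01, -100-, -1110, 0-101, 010-1, 1-110, 10-1-}

-0010, -1110, 0-101, 010-1, 1-110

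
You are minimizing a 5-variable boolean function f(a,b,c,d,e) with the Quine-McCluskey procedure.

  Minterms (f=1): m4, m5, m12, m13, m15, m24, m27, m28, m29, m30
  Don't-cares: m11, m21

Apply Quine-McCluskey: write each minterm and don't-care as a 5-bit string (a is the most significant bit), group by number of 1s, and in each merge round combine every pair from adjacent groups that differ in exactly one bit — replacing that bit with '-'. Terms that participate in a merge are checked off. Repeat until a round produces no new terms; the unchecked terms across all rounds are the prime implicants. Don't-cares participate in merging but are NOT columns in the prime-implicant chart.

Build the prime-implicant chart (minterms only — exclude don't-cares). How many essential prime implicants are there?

size-2^0 implicants → 00100(✓)  00101(✓)  01011(✓)  01100(✓)  01101(✓)  01111(✓)  10101(✓)  11000(✓)  11011(✓)  11100(✓)  11101(✓)  11110(✓)
size-2^1 implicants → -0101(✓)  -1011  -1100(✓)  -1101(✓)  0-100(✓)  0-101(✓)  0010-(✓)  01-11  011-1  0110-(✓)  1-101(✓)  11-00  111-0  1110-(✓)
size-2^2 implicants → --101  -110-  0-10-
Unchecked terms (primes): --101, -1011, -110-, 0-10-, 01-11, 011-1, 11-00, 111-0
Minterm coverage:
  m4 ⊆ 0-10- [E]
  m5 ⊆ --101,0-10-
  m12 ⊆ -110-,0-10-
  m13 ⊆ --101,-110-,0-10-,011-1
  m15 ⊆ 01-11,011-1
  m24 ⊆ 11-00 [E]
  m27 ⊆ -1011 [E]
  m28 ⊆ -110-,11-00,111-0
  m29 ⊆ --101,-110-
  m30 ⊆ 111-0 [E]
E = {-1011, 0-10-, 11-00, 111-0}

4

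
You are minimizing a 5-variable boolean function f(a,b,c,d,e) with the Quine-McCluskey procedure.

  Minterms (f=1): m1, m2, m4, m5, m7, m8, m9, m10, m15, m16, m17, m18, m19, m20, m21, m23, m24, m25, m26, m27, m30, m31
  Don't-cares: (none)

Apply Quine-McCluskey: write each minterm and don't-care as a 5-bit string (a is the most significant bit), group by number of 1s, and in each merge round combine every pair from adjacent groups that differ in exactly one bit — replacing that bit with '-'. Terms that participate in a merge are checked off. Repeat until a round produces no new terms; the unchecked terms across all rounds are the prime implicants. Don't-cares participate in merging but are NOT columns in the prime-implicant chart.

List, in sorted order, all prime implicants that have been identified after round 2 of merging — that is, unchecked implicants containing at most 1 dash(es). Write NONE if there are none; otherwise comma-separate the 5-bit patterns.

NONE

size-2^0 implicants → 00001(✓)  00010(✓)  00100(✓)  00101(✓)  00111(✓)  01000(✓)  01001(✓)  01010(✓)  01111(✓)  10000(✓)  10001(✓)  10010(✓)  10011(✓)  10100(✓)  10101(✓)  10111(✓)  11000(✓)  11001(✓)  11010(✓)  11011(✓)  11110(✓)  11111(✓)
size-2^1 implicants → -0001(✓)  -0010(✓)  -0100(✓)  -0101(✓)  -0111(✓)  -1000(✓)  -1001(✓)  -1010(✓)  -1111(✓)  0-001(✓)  0-010(✓)  0-111(✓)  00-01(✓)  001-1(✓)  0010-(✓)  010-0(✓)  0100-(✓)  1-000(✓)  1-001(✓)  1-010(✓)  1-011(✓)  1-111(✓)  10-00(✓)  10-01(✓)  10-11(✓)  100-0(✓)  100-1(✓)  1000-(✓)  1001-(✓)  101-1(✓)  1010-(✓)  11-10(✓)  11-11(✓)  110-0(✓)  110-1(✓)  1100-(✓)  1101-(✓)  1111-(✓)
size-2^2 implicants → --001  --010  --111  -0-01  -01-1  -010-  -10-0  -100-  1--11  1-0-0(✓)  1-0-1(✓)  1-00-(✓)  1-01-(✓)  10--1  10-0-  100--(✓)  11-1-  110--(✓)
size-2^3 implicants → 1-0--
Unchecked terms (primes): --001, --010, --111, -0-01, -01-1, -010-, -10-0, -100-, 1--11, 1-0--, 10--1, 10-0-, 11-1-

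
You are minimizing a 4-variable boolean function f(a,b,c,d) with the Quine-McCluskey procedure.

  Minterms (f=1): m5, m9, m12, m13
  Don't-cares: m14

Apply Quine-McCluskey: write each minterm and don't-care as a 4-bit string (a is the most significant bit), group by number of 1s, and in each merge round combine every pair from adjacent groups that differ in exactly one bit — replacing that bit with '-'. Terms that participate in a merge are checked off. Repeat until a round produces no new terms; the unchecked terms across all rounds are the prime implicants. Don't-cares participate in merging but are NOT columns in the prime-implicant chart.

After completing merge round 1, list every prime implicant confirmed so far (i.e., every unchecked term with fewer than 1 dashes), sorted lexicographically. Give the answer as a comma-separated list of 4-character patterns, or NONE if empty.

Round 0: 0101✓ 1001✓ 1100✓ 1101✓ 1110✓
Round 1: -101 1-01 11-0 110-
PIs = {-101, 1-01, 11-0, 110-}

NONE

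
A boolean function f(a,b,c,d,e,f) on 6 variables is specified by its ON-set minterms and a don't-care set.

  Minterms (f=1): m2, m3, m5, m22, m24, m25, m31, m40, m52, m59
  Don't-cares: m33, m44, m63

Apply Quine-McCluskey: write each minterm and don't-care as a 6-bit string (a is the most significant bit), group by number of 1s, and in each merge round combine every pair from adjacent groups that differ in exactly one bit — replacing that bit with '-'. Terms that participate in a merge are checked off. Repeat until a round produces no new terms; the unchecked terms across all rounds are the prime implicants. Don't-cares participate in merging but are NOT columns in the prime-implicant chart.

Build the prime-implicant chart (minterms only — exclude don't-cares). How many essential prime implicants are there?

8

Round 0: 000010✓ 000011✓ 000101 010110 011000✓ 011001✓ 011111✓ 100001 101000✓ 101100✓ 110100 111011✓ 111111✓
Round 1: -11111 00001- 01100- 101-00 111-11
PIs = {-11111, 00001-, 000101, 010110, 01100-, 100001, 101-00, 110100, 111-11}
Coverage chart:
  m2: 00001- ←essential
  m3: 00001- ←essential
  m5: 000101 ←essential
  m22: 010110 ←essential
  m24: 01100- ←essential
  m25: 01100- ←essential
  m31: -11111 ←essential
  m40: 101-00 ←essential
  m52: 110100 ←essential
  m59: 111-11 ←essential
Essential: -11111, 00001-, 000101, 010110, 01100-, 101-00, 110100, 111-11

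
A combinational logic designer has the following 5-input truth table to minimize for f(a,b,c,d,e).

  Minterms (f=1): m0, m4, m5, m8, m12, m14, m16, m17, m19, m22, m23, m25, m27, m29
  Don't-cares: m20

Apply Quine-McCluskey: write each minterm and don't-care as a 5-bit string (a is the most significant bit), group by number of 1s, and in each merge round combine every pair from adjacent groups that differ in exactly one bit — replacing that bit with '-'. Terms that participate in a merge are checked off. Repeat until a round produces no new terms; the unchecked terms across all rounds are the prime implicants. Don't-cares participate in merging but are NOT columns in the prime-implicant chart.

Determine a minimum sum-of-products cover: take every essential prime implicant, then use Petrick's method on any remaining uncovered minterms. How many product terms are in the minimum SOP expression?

[col 0] 00000*, 00100*, 00101*, 01000*, 01100*, 01110*, 10000*, 10001*, 10011*, 10100*, 10110*, 10111*, 11001*, 11011*, 11101*
[col 1] -0000*, -0100*, 0-000*, 0-100*, 00-00*, 0010-, 01-00*, 011-0, 1-001*, 1-011*, 10-00*, 10-11, 100-1*, 1000-, 101-0, 1011-, 11-01, 110-1*
[col 2] -0-00, 0--00, 1-0-1
Prime implicants: -0-00, 0--00, 0010-, 011-0, 1-0-1, 10-11, 1000-, 101-0, 1011-, 11-01
PI chart (minterm → PIs covering it):
  0 | -0-00,0--00
  4 | -0-00,0--00,0010-
  5 | 0010-  (sole → essential)
  8 | 0--00  (sole → essential)
  12 | 0--00,011-0
  14 | 011-0  (sole → essential)
  16 | -0-00,1000-
  17 | 1-0-1,1000-
  19 | 1-0-1,10-11
  22 | 101-0,1011-
  23 | 10-11,1011-
  25 | 1-0-1,11-01
  27 | 1-0-1  (sole → essential)
  29 | 11-01  (sole → essential)
Essential prime implicants: 0--00, 0010-, 011-0, 1-0-1, 11-01
Petrick residual → -0-00, 1011-
Minimum SOP uses 7 PIs: b'd'e' + a'd'e' + a'b'cd' + a'bce' + ac'e + ab'cd + abd'e

7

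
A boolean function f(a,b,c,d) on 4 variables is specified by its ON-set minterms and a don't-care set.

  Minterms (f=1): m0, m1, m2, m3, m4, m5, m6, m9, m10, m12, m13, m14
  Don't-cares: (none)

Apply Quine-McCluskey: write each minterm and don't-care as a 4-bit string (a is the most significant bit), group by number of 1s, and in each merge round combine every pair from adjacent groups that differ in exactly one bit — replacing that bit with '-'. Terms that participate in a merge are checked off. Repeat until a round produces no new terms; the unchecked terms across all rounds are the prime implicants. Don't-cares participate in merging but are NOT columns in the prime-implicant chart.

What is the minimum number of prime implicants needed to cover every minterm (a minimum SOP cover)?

4

size-2^0 implicants → 0000(✓)  0001(✓)  0010(✓)  0011(✓)  0100(✓)  0101(✓)  0110(✓)  1001(✓)  1010(✓)  1100(✓)  1101(✓)  1110(✓)
size-2^1 implicants → -001(✓)  -010(✓)  -100(✓)  -101(✓)  -110(✓)  0-00(✓)  0-01(✓)  0-10(✓)  00-0(✓)  00-1(✓)  000-(✓)  001-(✓)  01-0(✓)  010-(✓)  1-01(✓)  1-10(✓)  11-0(✓)  110-(✓)
size-2^2 implicants → --01  --10  -1-0  -10-  0--0  0-0-  00--
Unchecked terms (primes): --01, --10, -1-0, -10-, 0--0, 0-0-, 00--
Minterm coverage:
  m0 ⊆ 0--0,0-0-,00--
  m1 ⊆ --01,0-0-,00--
  m2 ⊆ --10,0--0,00--
  m3 ⊆ 00-- [E]
  m4 ⊆ -1-0,-10-,0--0,0-0-
  m5 ⊆ --01,-10-,0-0-
  m6 ⊆ --10,-1-0,0--0
  m9 ⊆ --01 [E]
  m10 ⊆ --10 [E]
  m12 ⊆ -1-0,-10-
  m13 ⊆ --01,-10-
  m14 ⊆ --10,-1-0
E = {--01, --10, 00--}
Petrick residual → -1-0
Cover = c'd + cd' + bd' + a'b'  |cover|=4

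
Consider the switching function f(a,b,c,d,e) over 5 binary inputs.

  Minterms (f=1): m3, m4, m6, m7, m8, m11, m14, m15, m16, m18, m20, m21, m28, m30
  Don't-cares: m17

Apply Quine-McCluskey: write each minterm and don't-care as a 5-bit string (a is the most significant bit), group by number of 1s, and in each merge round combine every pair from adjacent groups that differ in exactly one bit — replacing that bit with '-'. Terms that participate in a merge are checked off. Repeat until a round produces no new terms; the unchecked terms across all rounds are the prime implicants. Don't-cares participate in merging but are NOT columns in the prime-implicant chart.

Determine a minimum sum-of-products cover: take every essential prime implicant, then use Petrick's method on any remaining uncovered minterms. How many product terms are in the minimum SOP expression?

7

Round 0: 00011✓ 00100✓ 00110✓ 00111✓ 01000 01011✓ 01110✓ 01111✓ 10000✓ 10001✓ 10010✓ 10100✓ 10101✓ 11100✓ 11110✓
Round 1: -0100 -1110 0-011✓ 0-110✓ 0-111✓ 00-11✓ 001-0 0011-✓ 01-11✓ 0111-✓ 1-100 10-00✓ 10-01✓ 100-0 1000-✓ 1010-✓ 111-0
Round 2: 0--11 0-11- 10-0-
PIs = {-0100, -1110, 0--11, 0-11-, 001-0, 01000, 1-100, 10-0-, 100-0, 111-0}
Coverage chart:
  m3: 0--11 ←essential
  m4: -0100,001-0
  m6: 0-11-,001-0
  m7: 0--11,0-11-
  m8: 01000 ←essential
  m11: 0--11 ←essential
  m14: -1110,0-11-
  m15: 0--11,0-11-
  m16: 10-0-,100-0
  m18: 100-0 ←essential
  m20: -0100,1-100,10-0-
  m21: 10-0- ←essential
  m28: 1-100,111-0
  m30: -1110,111-0
Essential: 0--11, 01000, 10-0-, 100-0
Petrick residual → -0100, 0-11-, 111-0
Min cover (7 terms): b'cd'e' + a'de + a'cd + a'bc'd'e' + ab'd' + ab'c'e' + abce'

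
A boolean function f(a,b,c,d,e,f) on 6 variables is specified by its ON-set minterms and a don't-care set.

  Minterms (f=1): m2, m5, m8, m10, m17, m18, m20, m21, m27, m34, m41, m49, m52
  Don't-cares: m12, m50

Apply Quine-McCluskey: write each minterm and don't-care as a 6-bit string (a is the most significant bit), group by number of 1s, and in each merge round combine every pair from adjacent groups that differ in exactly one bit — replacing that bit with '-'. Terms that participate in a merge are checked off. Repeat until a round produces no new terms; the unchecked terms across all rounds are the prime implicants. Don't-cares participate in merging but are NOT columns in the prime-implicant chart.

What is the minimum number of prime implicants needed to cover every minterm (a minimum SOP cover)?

Round 0: 000010✓ 000101✓ 001000✓ 001010✓ 001100✓ 010001✓ 010010✓ 010100✓ 010101✓ 011011 100010✓ 101001 110001✓ 110010✓ 110100✓
Round 1: -00010✓ -10001 -10010✓ -10100 0-0010✓ 0-0101 00-010 001-00 0010-0 010-01 01010- 1-0010✓
Round 2: --0010
PIs = {--0010, -10001, -10100, 0-0101, 00-010, 001-00, 0010-0, 010-01, 01010-, 011011, 101001}
Coverage chart:
  m2: --0010,00-010
  m5: 0-0101 ←essential
  m8: 001-00,0010-0
  m10: 00-010,0010-0
  m17: -10001,010-01
  m18: --0010 ←essential
  m20: -10100,01010-
  m21: 0-0101,010-01,01010-
  m27: 011011 ←essential
  m34: --0010 ←essential
  m41: 101001 ←essential
  m49: -10001 ←essential
  m52: -10100 ←essential
Essential: --0010, -10001, -10100, 0-0101, 011011, 101001
Petrick residual → 0010-0
Min cover (7 terms): c'd'ef' + bc'd'e'f + bc'de'f' + a'c'de'f + a'b'cd'f' + a'bcd'ef + ab'cd'e'f

7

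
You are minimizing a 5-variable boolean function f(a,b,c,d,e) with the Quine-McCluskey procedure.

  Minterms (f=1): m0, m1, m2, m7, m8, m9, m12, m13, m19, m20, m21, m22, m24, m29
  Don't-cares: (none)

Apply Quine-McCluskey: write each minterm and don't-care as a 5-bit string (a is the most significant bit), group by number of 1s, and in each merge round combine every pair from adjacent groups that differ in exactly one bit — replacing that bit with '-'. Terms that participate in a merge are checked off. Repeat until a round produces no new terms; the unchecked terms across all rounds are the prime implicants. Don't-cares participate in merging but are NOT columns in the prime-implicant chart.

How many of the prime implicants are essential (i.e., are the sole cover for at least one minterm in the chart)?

size-2^0 implicants → 00000(✓)  00001(✓)  00010(✓)  00111  01000(✓)  01001(✓)  01100(✓)  01101(✓)  10011  10100(✓)  10101(✓)  10110(✓)  11000(✓)  11101(✓)
size-2^1 implicants → -1000  -1101  0-000(✓)  0-001(✓)  000-0  0000-(✓)  01-00(✓)  01-01(✓)  0100-(✓)  0110-(✓)  1-101  101-0  1010-
size-2^2 implicants → 0-00-  01-0-
Unchecked terms (primes): -1000, -1101, 0-00-, 000-0, 00111, 01-0-, 1-101, 10011, 101-0, 1010-
Minterm coverage:
  m0 ⊆ 0-00-,000-0
  m1 ⊆ 0-00- [E]
  m2 ⊆ 000-0 [E]
  m7 ⊆ 00111 [E]
  m8 ⊆ -1000,0-00-,01-0-
  m9 ⊆ 0-00-,01-0-
  m12 ⊆ 01-0- [E]
  m13 ⊆ -1101,01-0-
  m19 ⊆ 10011 [E]
  m20 ⊆ 101-0,1010-
  m21 ⊆ 1-101,1010-
  m22 ⊆ 101-0 [E]
  m24 ⊆ -1000 [E]
  m29 ⊆ -1101,1-101
E = {-1000, 0-00-, 000-0, 00111, 01-0-, 10011, 101-0}

7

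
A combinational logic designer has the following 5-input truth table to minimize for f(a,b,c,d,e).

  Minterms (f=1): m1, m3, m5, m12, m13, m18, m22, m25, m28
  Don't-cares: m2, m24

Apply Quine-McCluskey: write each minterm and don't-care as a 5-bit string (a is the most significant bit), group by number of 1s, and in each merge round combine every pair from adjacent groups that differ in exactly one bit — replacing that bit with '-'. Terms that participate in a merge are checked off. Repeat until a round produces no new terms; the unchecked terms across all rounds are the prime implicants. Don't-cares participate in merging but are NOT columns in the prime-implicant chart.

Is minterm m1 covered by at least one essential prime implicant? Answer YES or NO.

size-2^0 implicants → 00001(✓)  00010(✓)  00011(✓)  00101(✓)  01100(✓)  01101(✓)  10010(✓)  10110(✓)  11000(✓)  11001(✓)  11100(✓)
size-2^1 implicants → -0010  -1100  0-101  00-01  000-1  0001-  0110-  10-10  11-00  1100-
Unchecked terms (primes): -0010, -1100, 0-101, 00-01, 000-1, 0001-, 0110-, 10-10, 11-00, 1100-
Minterm coverage:
  m1 ⊆ 00-01,000-1
  m3 ⊆ 000-1,0001-
  m5 ⊆ 0-101,00-01
  m12 ⊆ -1100,0110-
  m13 ⊆ 0-101,0110-
  m18 ⊆ -0010,10-10
  m22 ⊆ 10-10 [E]
  m25 ⊆ 1100- [E]
  m28 ⊆ -1100,11-00
E = {10-10, 1100-}

NO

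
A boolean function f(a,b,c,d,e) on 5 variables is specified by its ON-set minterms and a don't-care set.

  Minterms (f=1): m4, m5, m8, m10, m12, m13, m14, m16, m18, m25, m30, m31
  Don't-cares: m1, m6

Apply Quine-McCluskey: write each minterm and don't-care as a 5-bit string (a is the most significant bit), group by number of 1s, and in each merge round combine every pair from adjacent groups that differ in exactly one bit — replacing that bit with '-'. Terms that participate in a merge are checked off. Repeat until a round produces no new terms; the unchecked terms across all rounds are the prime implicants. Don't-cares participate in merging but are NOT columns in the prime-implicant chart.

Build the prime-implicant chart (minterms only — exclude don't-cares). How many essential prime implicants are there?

5

Round 0: 00001✓ 00100✓ 00101✓ 00110✓ 01000✓ 01010✓ 01100✓ 01101✓ 01110✓ 10000✓ 10010✓ 11001 11110✓ 11111✓
Round 1: -1110 0-100✓ 0-101✓ 0-110✓ 00-01 001-0✓ 0010-✓ 01-00✓ 01-10✓ 010-0✓ 011-0✓ 0110-✓ 100-0 1111-
Round 2: 0-1-0 0-10- 01--0
PIs = {-1110, 0-1-0, 0-10-, 00-01, 01--0, 100-0, 11001, 1111-}
Coverage chart:
  m4: 0-1-0,0-10-
  m5: 0-10-,00-01
  m8: 01--0 ←essential
  m10: 01--0 ←essential
  m12: 0-1-0,0-10-,01--0
  m13: 0-10- ←essential
  m14: -1110,0-1-0,01--0
  m16: 100-0 ←essential
  m18: 100-0 ←essential
  m25: 11001 ←essential
  m30: -1110,1111-
  m31: 1111- ←essential
Essential: 0-10-, 01--0, 100-0, 11001, 1111-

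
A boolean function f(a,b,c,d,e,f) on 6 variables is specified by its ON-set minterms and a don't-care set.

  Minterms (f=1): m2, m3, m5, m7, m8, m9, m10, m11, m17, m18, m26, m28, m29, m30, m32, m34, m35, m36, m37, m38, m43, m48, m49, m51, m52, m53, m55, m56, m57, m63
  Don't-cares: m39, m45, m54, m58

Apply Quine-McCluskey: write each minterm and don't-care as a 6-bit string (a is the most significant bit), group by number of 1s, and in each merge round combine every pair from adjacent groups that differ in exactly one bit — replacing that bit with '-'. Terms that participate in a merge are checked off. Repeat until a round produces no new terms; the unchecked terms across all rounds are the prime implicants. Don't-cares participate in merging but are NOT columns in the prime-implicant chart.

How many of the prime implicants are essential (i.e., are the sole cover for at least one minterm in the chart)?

[col 0] 000010*, 000011*, 000101*, 000111*, 001000*, 001001*, 001010*, 001011*, 010001*, 010010*, 011010*, 011100*, 011101*, 011110*, 100000*, 100010*, 100011*, 100100*, 100101*, 100110*, 100111*, 101011*, 101101*, 110000*, 110001*, 110011*, 110100*, 110101*, 110110*, 110111*, 111000*, 111001*, 111010*, 111111*
[col 1] -00010*, -00011*, -00101*, -00111*, -01011*, -10001, -11010, 0-0010*, 0-1010*, 00-010*, 00-011*, 000-11*, 00001-*, 0001-1*, 0010-0*, 0010-1*, 00100-*, 00101-*, 01-010*, 011-10, 0111-0, 01110-, 1-0000*, 1-0011*, 1-0100*, 1-0101*, 1-0110*, 1-0111*, 10-011*, 10-101, 100-00*, 100-10*, 100-11*, 1000-0*, 10001-*, 1001-0*, 1001-1*, 10010-*, 10011-*, 11-000*, 11-001*, 11-111, 110-00*, 110-01*, 110-11*, 1100-1*, 11000-*, 1101-0*, 1101-1*, 11010-*, 11011-*, 1110-0, 11100-*
[col 2] -0-011, -00-11, -0001-, -001-1, 0--010, 00-01-, 0010--, 1-0-00, 1-0-11, 1-01-0*, 1-01-1*, 1-010-*, 1-011-*, 100--0, 100-1-, 1001--*, 11-00-, 110--1, 110-0-, 1101--*
[col 3] 1-01--
Prime implicants: -0-011, -00-11, -0001-, -001-1, -10001, -11010, 0--010, 00-01-, 0010--, 011-10, 0111-0, 01110-, 1-0-00, 1-0-11, 1-01--, 10-101, 100--0, 100-1-, 11-00-, 11-111, 110--1, 110-0-, 1110-0
PI chart (minterm → PIs covering it):
  2 | -0001-,0--010,00-01-
  3 | -0-011,-00-11,-0001-,00-01-
  5 | -001-1  (sole → essential)
  7 | -00-11,-001-1
  8 | 0010--  (sole → essential)
  9 | 0010--  (sole → essential)
  10 | 0--010,00-01-,0010--
  11 | -0-011,00-01-,0010--
  17 | -10001  (sole → essential)
  18 | 0--010  (sole → essential)
  26 | -11010,0--010,011-10
  28 | 0111-0,01110-
  29 | 01110-  (sole → essential)
  30 | 011-10,0111-0
  32 | 1-0-00,100--0
  34 | -0001-,100--0,100-1-
  35 | -0-011,-00-11,-0001-,1-0-11,100-1-
  36 | 1-0-00,1-01--,100--0
  37 | -001-1,1-01--,10-101
  38 | 1-01--,100--0,100-1-
  43 | -0-011  (sole → essential)
  48 | 1-0-00,11-00-,110-0-
  49 | -10001,11-00-,110--1,110-0-
  51 | 1-0-11,110--1
  52 | 1-0-00,1-01--,110-0-
  53 | 1-01--,110--1,110-0-
  55 | 1-0-11,1-01--,11-111,110--1
  56 | 11-00-,1110-0
  57 | 11-00-  (sole → essential)
  63 | 11-111  (sole → essential)
Essential prime implicants: -0-011, -001-1, -10001, 0--010, 0010--, 01110-, 11-00-, 11-111

8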